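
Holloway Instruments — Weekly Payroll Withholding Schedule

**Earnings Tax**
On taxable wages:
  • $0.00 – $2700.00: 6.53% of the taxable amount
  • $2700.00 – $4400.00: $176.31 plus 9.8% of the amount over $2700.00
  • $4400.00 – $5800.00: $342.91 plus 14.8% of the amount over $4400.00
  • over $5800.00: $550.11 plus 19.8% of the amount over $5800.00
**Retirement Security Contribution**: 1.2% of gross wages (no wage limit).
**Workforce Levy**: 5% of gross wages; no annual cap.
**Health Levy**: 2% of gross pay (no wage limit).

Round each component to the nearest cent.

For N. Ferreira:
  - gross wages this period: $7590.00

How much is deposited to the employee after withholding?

Earnings Tax: taxable = $7590.00
  $550.11 + 19.8% × ($7590.00 − $5800.00) = $550.11 + 19.8% × $1790.00 = $904.53
Retirement Security Contribution: 1.2% × $7590.00 = $91.08
Workforce Levy: 5% × $7590.00 = $379.50
Health Levy: 2% × $7590.00 = $151.80
Total withheld: $904.53 + $91.08 + $379.50 + $151.80 = $1526.91
Net pay: $7590.00 − $1526.91 = $6063.09

$6063.09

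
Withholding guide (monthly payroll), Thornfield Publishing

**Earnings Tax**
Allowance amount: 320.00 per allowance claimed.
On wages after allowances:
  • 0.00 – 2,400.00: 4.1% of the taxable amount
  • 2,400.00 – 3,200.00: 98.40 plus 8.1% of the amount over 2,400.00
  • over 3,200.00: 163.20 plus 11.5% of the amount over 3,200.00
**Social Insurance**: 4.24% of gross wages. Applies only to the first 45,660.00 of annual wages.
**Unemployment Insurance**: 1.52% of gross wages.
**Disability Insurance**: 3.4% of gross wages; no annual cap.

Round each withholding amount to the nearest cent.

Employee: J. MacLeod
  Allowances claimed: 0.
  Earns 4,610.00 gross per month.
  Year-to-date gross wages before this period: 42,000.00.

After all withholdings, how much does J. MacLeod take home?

3,902.66

Earnings Tax: taxable = 4,610.00
  163.20 + 11.5% × (4,610.00 − 3,200.00) = 163.20 + 11.5% × 1,410.00 = 325.35
Social Insurance: cap 45,660.00 − YTD 42,000.00 = 3,660.00 subject; 4.24% × 3,660.00 = 155.18
Unemployment Insurance: 1.52% × 4,610.00 = 70.07
Disability Insurance: 3.4% × 4,610.00 = 156.74
Total withheld: 325.35 + 155.18 + 70.07 + 156.74 = 707.34
Net pay: 4,610.00 − 707.34 = 3,902.66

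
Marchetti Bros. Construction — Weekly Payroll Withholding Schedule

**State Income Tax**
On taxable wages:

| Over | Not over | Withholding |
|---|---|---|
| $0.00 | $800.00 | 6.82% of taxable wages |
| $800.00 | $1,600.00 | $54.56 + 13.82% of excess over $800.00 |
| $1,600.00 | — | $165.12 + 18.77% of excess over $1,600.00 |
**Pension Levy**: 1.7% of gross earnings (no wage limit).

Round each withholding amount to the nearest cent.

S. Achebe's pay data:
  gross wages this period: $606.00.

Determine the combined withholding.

State Income Tax: taxable = $606.00
  6.82% × $606.00 = $41.33
Pension Levy: 1.7% × $606.00 = $10.30
Total: $41.33 + $10.30 = $51.63

$51.63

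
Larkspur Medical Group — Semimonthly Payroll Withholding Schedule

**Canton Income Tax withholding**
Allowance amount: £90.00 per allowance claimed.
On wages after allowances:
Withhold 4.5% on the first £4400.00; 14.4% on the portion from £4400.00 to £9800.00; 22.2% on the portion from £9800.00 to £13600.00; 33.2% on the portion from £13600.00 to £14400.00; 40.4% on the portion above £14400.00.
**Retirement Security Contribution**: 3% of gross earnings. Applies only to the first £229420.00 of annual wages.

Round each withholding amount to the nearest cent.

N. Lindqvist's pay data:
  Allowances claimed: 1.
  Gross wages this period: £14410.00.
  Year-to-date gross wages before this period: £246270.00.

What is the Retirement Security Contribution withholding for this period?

£0.00

Retirement Security Contribution: YTD £246270.00 ≥ cap £229420.00 → £0.00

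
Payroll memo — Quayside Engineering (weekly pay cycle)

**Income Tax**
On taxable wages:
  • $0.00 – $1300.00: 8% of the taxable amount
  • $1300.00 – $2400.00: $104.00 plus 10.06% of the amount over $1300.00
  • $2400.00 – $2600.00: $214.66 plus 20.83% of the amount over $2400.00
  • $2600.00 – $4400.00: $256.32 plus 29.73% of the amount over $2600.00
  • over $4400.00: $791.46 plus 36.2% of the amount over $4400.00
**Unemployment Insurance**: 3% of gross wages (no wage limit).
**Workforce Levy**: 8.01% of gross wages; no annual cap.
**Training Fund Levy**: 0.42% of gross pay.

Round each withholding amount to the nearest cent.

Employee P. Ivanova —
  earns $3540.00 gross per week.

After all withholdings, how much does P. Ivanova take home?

$2599.60

Income Tax: taxable = $3540.00
  $256.32 + 29.73% × ($3540.00 − $2600.00) = $256.32 + 29.73% × $940.00 = $535.78
Unemployment Insurance: 3% × $3540.00 = $106.20
Workforce Levy: 8.01% × $3540.00 = $283.55
Training Fund Levy: 0.42% × $3540.00 = $14.87
Total withheld: $535.78 + $106.20 + $283.55 + $14.87 = $940.40
Net pay: $3540.00 − $940.40 = $2599.60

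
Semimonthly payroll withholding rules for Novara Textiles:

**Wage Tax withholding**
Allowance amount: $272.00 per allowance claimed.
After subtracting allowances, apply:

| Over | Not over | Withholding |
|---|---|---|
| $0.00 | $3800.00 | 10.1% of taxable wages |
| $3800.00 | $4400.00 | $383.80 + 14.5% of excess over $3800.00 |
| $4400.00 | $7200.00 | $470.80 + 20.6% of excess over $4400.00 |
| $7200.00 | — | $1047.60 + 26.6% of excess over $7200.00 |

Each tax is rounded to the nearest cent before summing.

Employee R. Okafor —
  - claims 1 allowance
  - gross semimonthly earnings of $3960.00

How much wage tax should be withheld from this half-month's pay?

Wage Tax: taxable = $3960.00 − 1×$272.00 = $3688.00
  10.1% × $3688.00 = $372.49

$372.49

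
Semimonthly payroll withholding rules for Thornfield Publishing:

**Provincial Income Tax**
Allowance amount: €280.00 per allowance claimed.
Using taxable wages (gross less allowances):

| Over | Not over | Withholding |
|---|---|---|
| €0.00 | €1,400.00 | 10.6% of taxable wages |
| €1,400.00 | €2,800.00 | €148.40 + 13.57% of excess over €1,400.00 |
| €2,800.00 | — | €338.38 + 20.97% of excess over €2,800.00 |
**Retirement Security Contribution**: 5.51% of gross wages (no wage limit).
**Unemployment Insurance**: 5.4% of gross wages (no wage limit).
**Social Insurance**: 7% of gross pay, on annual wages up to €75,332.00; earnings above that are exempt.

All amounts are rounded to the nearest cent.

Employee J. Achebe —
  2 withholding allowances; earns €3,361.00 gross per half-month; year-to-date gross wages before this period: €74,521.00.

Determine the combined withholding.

€762.04

Provincial Income Tax: taxable = €3,361.00 − 2×€280.00 = €2,801.00
  €338.38 + 20.97% × (€2,801.00 − €2,800.00) = €338.38 + 20.97% × €1.00 = €338.59
Retirement Security Contribution: 5.51% × €3,361.00 = €185.19
Unemployment Insurance: 5.4% × €3,361.00 = €181.49
Social Insurance: cap €75,332.00 − YTD €74,521.00 = €811.00 subject; 7% × €811.00 = €56.77
Total: €338.59 + €185.19 + €181.49 + €56.77 = €762.04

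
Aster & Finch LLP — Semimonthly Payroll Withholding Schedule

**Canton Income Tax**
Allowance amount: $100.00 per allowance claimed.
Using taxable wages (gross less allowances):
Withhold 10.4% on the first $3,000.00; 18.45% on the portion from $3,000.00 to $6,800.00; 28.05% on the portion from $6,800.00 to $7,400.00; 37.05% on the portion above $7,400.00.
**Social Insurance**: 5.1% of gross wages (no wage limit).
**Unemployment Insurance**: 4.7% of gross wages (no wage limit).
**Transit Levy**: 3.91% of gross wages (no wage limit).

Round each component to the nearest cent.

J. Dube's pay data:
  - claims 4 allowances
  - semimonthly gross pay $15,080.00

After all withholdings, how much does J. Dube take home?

$9,133.89

Canton Income Tax: taxable = $15,080.00 − 4×$100.00 = $14,680.00
  $1,181.40 + 37.05% × ($14,680.00 − $7,400.00) = $1,181.40 + 37.05% × $7,280.00 = $3,878.64
Social Insurance: 5.1% × $15,080.00 = $769.08
Unemployment Insurance: 4.7% × $15,080.00 = $708.76
Transit Levy: 3.91% × $15,080.00 = $589.63
Total withheld: $3,878.64 + $769.08 + $708.76 + $589.63 = $5,946.11
Net pay: $15,080.00 − $5,946.11 = $9,133.89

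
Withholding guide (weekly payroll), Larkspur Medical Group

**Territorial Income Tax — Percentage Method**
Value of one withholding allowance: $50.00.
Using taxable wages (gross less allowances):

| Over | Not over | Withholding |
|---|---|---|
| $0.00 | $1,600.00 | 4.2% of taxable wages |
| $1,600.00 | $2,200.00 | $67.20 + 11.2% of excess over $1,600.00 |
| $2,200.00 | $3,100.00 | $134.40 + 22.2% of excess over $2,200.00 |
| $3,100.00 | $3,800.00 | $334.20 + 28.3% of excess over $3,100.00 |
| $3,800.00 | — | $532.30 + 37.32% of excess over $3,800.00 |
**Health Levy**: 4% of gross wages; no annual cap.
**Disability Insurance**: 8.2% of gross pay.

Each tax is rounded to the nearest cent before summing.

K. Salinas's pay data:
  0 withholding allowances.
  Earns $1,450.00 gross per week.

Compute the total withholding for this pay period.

Territorial Income Tax: taxable = $1,450.00
  4.2% × $1,450.00 = $60.90
Health Levy: 4% × $1,450.00 = $58.00
Disability Insurance: 8.2% × $1,450.00 = $118.90
Total: $60.90 + $58.00 + $118.90 = $237.80

$237.80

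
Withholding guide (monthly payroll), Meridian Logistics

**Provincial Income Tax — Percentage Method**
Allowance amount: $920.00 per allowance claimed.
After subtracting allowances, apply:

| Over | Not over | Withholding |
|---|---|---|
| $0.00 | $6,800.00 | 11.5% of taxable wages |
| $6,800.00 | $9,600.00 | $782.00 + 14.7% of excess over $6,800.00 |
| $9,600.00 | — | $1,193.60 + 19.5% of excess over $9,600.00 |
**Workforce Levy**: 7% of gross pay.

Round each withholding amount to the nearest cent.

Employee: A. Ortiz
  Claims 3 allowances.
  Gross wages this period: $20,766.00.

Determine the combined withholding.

Provincial Income Tax: taxable = $20,766.00 − 3×$920.00 = $18,006.00
  $1,193.60 + 19.5% × ($18,006.00 − $9,600.00) = $1,193.60 + 19.5% × $8,406.00 = $2,832.77
Workforce Levy: 7% × $20,766.00 = $1,453.62
Total: $2,832.77 + $1,453.62 = $4,286.39

$4,286.39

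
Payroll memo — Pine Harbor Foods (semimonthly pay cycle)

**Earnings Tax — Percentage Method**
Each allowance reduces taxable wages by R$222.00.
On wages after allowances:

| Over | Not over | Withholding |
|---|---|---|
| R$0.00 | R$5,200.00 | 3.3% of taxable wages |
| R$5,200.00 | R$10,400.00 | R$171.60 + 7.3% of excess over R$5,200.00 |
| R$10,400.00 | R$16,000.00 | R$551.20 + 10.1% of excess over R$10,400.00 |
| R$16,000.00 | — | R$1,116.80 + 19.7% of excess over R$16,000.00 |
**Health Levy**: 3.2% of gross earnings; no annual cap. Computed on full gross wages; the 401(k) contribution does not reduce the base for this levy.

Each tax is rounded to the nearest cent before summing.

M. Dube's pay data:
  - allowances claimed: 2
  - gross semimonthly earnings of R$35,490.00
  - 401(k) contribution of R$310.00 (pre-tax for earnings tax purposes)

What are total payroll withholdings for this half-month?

R$5,943.47

Earnings Tax: taxable = R$35,490.00 − R$310.00 − 2×R$222.00 = R$34,736.00
  R$1,116.80 + 19.7% × (R$34,736.00 − R$16,000.00) = R$1,116.80 + 19.7% × R$18,736.00 = R$4,807.79
Health Levy: 3.2% × R$35,490.00 = R$1,135.68
Total: R$4,807.79 + R$1,135.68 = R$5,943.47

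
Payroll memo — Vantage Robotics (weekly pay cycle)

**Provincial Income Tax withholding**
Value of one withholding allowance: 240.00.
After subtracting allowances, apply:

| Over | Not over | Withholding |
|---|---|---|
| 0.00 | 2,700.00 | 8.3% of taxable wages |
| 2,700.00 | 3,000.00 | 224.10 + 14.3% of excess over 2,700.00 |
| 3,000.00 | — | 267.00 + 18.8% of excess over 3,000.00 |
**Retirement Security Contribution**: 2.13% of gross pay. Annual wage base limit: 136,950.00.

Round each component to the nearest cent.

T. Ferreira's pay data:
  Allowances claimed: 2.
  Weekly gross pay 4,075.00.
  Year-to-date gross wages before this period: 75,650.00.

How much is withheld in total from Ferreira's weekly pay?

Provincial Income Tax: taxable = 4,075.00 − 2×240.00 = 3,595.00
  267.00 + 18.8% × (3,595.00 − 3,000.00) = 267.00 + 18.8% × 595.00 = 378.86
Retirement Security Contribution: 2.13% × 4,075.00 = 86.80
Total: 378.86 + 86.80 = 465.66

465.66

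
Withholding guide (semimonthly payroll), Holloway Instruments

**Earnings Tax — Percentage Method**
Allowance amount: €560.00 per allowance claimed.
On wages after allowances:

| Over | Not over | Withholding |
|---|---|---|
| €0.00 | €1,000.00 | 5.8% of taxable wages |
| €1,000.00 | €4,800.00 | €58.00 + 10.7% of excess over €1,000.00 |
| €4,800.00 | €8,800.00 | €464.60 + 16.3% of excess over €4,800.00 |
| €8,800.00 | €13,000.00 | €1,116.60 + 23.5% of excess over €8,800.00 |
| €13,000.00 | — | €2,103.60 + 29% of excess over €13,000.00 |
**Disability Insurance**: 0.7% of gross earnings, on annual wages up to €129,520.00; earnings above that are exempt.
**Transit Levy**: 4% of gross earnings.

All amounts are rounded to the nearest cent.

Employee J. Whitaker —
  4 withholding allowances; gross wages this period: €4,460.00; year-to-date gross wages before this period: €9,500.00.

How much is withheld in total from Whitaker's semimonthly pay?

€398.16

Earnings Tax: taxable = €4,460.00 − 4×€560.00 = €2,220.00
  €58.00 + 10.7% × (€2,220.00 − €1,000.00) = €58.00 + 10.7% × €1,220.00 = €188.54
Disability Insurance: 0.7% × €4,460.00 = €31.22
Transit Levy: 4% × €4,460.00 = €178.40
Total: €188.54 + €31.22 + €178.40 = €398.16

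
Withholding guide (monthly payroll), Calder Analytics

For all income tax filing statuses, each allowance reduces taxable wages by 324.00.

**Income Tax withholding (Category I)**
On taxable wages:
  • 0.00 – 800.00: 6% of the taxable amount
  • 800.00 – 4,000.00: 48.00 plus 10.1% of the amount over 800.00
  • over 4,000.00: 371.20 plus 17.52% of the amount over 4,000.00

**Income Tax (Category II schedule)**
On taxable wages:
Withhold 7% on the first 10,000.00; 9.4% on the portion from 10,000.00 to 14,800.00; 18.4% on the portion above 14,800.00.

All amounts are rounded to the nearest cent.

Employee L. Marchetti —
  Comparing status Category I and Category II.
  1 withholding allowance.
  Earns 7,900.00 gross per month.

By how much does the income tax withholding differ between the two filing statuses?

467.40

Income Tax (Category I): taxable = 7,900.00 − 1×324.00 = 7,576.00
  371.20 + 17.52% × (7,576.00 − 4,000.00) = 371.20 + 17.52% × 3,576.00 = 997.72
Income Tax (Category II): taxable = 7,900.00 − 1×324.00 = 7,576.00
  7% × 7,576.00 = 530.32
Difference: |997.72 − 530.32| = 467.40 (higher under Category I)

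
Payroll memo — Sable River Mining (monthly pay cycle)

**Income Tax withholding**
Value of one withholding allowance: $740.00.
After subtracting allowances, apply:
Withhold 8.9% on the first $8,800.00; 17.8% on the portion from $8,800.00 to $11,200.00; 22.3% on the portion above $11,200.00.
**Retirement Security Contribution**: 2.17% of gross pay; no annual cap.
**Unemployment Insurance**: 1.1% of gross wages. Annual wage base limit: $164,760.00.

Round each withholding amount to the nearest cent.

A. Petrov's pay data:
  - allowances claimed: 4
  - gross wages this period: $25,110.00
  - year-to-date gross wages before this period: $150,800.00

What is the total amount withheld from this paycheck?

$4,350.70

Income Tax: taxable = $25,110.00 − 4×$740.00 = $22,150.00
  $1,210.40 + 22.3% × ($22,150.00 − $11,200.00) = $1,210.40 + 22.3% × $10,950.00 = $3,652.25
Retirement Security Contribution: 2.17% × $25,110.00 = $544.89
Unemployment Insurance: cap $164,760.00 − YTD $150,800.00 = $13,960.00 subject; 1.1% × $13,960.00 = $153.56
Total: $3,652.25 + $544.89 + $153.56 = $4,350.70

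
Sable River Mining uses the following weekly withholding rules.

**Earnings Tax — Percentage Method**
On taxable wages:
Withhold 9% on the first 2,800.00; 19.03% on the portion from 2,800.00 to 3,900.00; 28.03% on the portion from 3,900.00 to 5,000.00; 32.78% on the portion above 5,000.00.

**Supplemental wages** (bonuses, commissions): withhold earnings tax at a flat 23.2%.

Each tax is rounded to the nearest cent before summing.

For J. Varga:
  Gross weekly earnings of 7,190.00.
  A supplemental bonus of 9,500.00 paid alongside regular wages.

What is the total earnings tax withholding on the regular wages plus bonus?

Earnings Tax: taxable = 7,190.00
  769.66 + 32.78% × (7,190.00 − 5,000.00) = 769.66 + 32.78% × 2,190.00 = 1,487.54
Supplemental (23.2% flat on bonus): 23.2% × 9,500.00 = 2,204.00
Total earnings tax: 1,487.54 + 2,204.00 = 3,691.54

3,691.54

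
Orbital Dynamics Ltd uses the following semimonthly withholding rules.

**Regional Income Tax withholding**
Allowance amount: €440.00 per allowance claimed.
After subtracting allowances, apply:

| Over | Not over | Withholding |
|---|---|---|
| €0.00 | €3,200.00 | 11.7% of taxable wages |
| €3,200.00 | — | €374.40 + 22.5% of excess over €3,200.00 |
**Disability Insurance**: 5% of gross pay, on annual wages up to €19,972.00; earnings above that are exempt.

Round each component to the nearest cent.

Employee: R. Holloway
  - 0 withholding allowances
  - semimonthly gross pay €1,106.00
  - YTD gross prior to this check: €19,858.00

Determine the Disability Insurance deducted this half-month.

€5.70

Disability Insurance: cap €19,972.00 − YTD €19,858.00 = €114.00 subject; 5% × €114.00 = €5.70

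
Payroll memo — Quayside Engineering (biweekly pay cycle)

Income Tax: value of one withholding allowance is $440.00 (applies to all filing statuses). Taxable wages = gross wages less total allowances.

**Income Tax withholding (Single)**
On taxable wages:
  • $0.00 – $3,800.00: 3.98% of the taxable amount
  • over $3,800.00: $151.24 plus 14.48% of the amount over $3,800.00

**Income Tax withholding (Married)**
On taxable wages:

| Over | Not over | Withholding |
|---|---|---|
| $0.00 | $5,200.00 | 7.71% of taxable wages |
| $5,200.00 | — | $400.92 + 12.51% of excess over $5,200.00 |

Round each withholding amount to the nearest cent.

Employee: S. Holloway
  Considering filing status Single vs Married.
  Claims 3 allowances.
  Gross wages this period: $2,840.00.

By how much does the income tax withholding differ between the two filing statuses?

$56.69

Income Tax (Single): taxable = $2,840.00 − 3×$440.00 = $1,520.00
  3.98% × $1,520.00 = $60.50
Income Tax (Married): taxable = $2,840.00 − 3×$440.00 = $1,520.00
  7.71% × $1,520.00 = $117.19
Difference: |$60.50 − $117.19| = $56.69 (higher under Married)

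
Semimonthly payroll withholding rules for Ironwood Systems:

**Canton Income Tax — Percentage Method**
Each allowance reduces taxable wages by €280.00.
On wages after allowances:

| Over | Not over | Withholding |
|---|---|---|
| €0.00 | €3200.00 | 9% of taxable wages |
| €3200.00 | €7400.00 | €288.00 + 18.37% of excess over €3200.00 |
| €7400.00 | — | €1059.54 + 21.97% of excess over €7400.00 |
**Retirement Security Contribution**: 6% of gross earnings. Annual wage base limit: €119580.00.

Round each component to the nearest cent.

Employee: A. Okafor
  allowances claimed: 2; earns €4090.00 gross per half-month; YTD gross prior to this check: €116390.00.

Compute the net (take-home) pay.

€3549.98

Canton Income Tax: taxable = €4090.00 − 2×€280.00 = €3530.00
  €288.00 + 18.37% × (€3530.00 − €3200.00) = €288.00 + 18.37% × €330.00 = €348.62
Retirement Security Contribution: cap €119580.00 − YTD €116390.00 = €3190.00 subject; 6% × €3190.00 = €191.40
Total withheld: €348.62 + €191.40 = €540.02
Net pay: €4090.00 − €540.02 = €3549.98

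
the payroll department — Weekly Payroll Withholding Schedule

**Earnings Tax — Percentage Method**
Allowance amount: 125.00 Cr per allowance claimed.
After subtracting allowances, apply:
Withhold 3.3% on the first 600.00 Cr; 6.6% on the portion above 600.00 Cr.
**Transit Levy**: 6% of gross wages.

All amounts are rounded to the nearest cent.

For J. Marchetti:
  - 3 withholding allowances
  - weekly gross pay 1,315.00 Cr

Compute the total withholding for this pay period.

Earnings Tax: taxable = 1,315.00 Cr − 3×125.00 Cr = 940.00 Cr
  19.80 Cr + 6.6% × (940.00 Cr − 600.00 Cr) = 19.80 Cr + 6.6% × 340.00 Cr = 42.24 Cr
Transit Levy: 6% × 1,315.00 Cr = 78.90 Cr
Total: 42.24 Cr + 78.90 Cr = 121.14 Cr

121.14 Cr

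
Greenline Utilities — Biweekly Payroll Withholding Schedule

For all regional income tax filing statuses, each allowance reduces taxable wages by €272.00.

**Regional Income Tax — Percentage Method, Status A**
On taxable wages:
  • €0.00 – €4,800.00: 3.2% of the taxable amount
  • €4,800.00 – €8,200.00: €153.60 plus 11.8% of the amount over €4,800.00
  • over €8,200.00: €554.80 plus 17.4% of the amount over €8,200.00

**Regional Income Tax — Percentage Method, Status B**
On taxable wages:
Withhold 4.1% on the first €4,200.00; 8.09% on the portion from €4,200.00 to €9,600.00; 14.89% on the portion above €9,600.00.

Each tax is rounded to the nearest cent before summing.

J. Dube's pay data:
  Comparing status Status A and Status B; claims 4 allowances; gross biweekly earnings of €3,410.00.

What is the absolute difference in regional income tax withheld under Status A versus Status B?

Regional Income Tax (Status A): taxable = €3,410.00 − 4×€272.00 = €2,322.00
  3.2% × €2,322.00 = €74.30
Regional Income Tax (Status B): taxable = €3,410.00 − 4×€272.00 = €2,322.00
  4.1% × €2,322.00 = €95.20
Difference: |€74.30 − €95.20| = €20.90 (higher under Status B)

€20.90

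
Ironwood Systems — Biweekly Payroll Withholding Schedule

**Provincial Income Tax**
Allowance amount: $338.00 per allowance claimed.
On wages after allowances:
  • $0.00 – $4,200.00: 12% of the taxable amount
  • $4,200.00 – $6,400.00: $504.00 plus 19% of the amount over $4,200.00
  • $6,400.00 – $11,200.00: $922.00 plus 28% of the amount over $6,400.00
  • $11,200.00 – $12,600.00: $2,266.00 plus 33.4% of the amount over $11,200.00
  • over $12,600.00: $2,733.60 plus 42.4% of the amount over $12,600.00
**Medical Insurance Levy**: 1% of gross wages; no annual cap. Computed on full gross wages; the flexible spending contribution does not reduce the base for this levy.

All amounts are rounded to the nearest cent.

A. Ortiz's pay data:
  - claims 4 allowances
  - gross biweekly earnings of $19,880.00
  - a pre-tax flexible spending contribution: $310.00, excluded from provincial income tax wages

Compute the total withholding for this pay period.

$5,314.43

Provincial Income Tax: taxable = $19,880.00 − $310.00 − 4×$338.00 = $18,218.00
  $2,733.60 + 42.4% × ($18,218.00 − $12,600.00) = $2,733.60 + 42.4% × $5,618.00 = $5,115.63
Medical Insurance Levy: 1% × $19,880.00 = $198.80
Total: $5,115.63 + $198.80 = $5,314.43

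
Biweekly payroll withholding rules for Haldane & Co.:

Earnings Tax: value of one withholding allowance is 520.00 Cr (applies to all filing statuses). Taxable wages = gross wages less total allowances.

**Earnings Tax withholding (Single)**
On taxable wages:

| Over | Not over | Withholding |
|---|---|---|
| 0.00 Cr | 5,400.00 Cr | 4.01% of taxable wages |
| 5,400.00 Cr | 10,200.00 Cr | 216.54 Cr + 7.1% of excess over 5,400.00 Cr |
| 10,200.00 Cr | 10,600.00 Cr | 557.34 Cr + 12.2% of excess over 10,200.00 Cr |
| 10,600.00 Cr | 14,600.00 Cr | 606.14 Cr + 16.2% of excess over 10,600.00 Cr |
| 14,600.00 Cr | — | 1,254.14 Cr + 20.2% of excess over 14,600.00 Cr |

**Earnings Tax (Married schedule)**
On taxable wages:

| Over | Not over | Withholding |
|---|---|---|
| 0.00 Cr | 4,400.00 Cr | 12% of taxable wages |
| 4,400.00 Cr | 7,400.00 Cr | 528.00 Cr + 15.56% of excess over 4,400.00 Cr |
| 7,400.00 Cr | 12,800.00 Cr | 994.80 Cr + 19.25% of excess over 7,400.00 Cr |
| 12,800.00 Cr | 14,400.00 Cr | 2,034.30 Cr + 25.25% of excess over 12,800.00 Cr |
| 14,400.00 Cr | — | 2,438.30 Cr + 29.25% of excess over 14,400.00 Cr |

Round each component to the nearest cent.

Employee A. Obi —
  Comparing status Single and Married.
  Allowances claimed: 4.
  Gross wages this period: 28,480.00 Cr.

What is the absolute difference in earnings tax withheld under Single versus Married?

2,310.56 Cr

Earnings Tax (Single): taxable = 28,480.00 Cr − 4×520.00 Cr = 26,400.00 Cr
  1,254.14 Cr + 20.2% × (26,400.00 Cr − 14,600.00 Cr) = 1,254.14 Cr + 20.2% × 11,800.00 Cr = 3,637.74 Cr
Earnings Tax (Married): taxable = 28,480.00 Cr − 4×520.00 Cr = 26,400.00 Cr
  2,438.30 Cr + 29.25% × (26,400.00 Cr − 14,400.00 Cr) = 2,438.30 Cr + 29.25% × 12,000.00 Cr = 5,948.30 Cr
Difference: |3,637.74 Cr − 5,948.30 Cr| = 2,310.56 Cr (higher under Married)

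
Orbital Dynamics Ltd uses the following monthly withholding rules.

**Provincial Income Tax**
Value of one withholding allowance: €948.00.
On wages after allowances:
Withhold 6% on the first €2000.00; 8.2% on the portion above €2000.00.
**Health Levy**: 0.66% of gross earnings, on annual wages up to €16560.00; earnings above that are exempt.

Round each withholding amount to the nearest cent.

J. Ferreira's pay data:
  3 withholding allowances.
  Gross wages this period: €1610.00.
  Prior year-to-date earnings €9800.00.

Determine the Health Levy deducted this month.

Health Levy: 0.66% × €1610.00 = €10.63

€10.63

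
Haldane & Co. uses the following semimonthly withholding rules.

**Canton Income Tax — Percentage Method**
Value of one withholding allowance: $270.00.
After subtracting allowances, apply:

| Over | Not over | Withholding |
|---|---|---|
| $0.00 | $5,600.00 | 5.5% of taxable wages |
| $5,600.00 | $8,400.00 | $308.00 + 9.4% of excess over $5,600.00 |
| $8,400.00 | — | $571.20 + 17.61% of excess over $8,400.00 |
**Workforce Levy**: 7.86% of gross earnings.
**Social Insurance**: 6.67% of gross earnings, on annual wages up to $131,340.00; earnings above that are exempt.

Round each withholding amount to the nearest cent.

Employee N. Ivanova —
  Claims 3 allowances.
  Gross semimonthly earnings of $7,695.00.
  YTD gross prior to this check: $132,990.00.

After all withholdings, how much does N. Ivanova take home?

$6,661.38

Canton Income Tax: taxable = $7,695.00 − 3×$270.00 = $6,885.00
  $308.00 + 9.4% × ($6,885.00 − $5,600.00) = $308.00 + 9.4% × $1,285.00 = $428.79
Workforce Levy: 7.86% × $7,695.00 = $604.83
Social Insurance: YTD $132,990.00 ≥ cap $131,340.00 → $0.00
Total withheld: $428.79 + $604.83 + $0.00 = $1,033.62
Net pay: $7,695.00 − $1,033.62 = $6,661.38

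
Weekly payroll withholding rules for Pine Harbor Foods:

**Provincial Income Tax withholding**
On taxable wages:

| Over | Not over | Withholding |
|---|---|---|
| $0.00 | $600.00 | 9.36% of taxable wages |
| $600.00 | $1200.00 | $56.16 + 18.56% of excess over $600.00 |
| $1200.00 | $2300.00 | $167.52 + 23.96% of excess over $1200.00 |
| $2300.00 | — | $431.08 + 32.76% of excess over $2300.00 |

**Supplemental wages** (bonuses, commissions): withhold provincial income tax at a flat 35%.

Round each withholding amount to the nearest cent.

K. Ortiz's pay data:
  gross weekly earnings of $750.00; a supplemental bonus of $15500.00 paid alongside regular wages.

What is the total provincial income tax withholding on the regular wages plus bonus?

Provincial Income Tax: taxable = $750.00
  $56.16 + 18.56% × ($750.00 − $600.00) = $56.16 + 18.56% × $150.00 = $84.00
Supplemental (35% flat on bonus): 35% × $15500.00 = $5425.00
Total provincial income tax: $84.00 + $5425.00 = $5509.00

$5509.00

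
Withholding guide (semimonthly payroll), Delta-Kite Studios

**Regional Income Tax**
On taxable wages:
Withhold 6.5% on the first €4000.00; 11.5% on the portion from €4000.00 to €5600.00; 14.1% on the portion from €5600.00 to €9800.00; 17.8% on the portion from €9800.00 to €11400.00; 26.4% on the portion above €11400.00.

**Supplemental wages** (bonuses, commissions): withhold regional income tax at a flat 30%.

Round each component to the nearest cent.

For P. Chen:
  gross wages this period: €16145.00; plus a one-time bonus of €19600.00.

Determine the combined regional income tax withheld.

€8453.68

Regional Income Tax: taxable = €16145.00
  €1321.00 + 26.4% × (€16145.00 − €11400.00) = €1321.00 + 26.4% × €4745.00 = €2573.68
Supplemental (30% flat on bonus): 30% × €19600.00 = €5880.00
Total regional income tax: €2573.68 + €5880.00 = €8453.68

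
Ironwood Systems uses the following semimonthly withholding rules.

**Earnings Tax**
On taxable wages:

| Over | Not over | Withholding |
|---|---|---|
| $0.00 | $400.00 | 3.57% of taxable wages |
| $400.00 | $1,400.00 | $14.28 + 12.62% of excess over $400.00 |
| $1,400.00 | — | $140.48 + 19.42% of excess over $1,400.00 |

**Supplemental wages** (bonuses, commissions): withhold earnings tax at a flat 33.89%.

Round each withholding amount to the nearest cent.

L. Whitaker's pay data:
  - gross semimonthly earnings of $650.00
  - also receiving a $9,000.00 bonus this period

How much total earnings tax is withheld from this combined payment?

Earnings Tax: taxable = $650.00
  $14.28 + 12.62% × ($650.00 − $400.00) = $14.28 + 12.62% × $250.00 = $45.83
Supplemental (33.89% flat on bonus): 33.89% × $9,000.00 = $3,050.10
Total earnings tax: $45.83 + $3,050.10 = $3,095.93

$3,095.93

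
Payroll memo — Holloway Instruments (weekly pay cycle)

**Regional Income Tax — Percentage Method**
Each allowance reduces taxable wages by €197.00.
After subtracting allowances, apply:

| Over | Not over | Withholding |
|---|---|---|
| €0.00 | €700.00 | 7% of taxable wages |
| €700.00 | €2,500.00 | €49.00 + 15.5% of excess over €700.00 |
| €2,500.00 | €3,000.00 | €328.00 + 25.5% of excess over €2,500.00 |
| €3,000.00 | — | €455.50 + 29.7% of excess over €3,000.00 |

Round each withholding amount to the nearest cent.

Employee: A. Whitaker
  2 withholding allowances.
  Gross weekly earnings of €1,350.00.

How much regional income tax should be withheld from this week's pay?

Regional Income Tax: taxable = €1,350.00 − 2×€197.00 = €956.00
  €49.00 + 15.5% × (€956.00 − €700.00) = €49.00 + 15.5% × €256.00 = €88.68

€88.68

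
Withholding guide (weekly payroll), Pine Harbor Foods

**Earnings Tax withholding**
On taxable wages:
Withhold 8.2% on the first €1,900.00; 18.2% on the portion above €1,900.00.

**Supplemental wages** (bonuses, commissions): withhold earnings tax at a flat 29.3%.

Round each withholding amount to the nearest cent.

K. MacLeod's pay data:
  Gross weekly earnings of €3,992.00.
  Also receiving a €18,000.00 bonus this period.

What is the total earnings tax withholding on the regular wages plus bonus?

€5,810.54

Earnings Tax: taxable = €3,992.00
  €155.80 + 18.2% × (€3,992.00 − €1,900.00) = €155.80 + 18.2% × €2,092.00 = €536.54
Supplemental (29.3% flat on bonus): 29.3% × €18,000.00 = €5,274.00
Total earnings tax: €536.54 + €5,274.00 = €5,810.54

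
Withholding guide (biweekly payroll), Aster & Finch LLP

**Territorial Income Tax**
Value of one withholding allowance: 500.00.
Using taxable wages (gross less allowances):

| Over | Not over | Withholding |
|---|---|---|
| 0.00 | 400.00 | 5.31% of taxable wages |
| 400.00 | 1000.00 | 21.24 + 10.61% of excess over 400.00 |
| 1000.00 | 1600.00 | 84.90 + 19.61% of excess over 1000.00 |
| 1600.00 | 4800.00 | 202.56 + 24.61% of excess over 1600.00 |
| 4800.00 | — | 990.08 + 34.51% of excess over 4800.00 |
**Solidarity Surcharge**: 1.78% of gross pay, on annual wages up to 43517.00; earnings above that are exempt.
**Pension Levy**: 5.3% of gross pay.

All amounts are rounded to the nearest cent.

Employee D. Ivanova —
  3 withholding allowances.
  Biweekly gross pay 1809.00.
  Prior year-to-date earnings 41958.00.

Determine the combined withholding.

140.04

Territorial Income Tax: taxable = 1809.00 − 3×500.00 = 309.00
  5.31% × 309.00 = 16.41
Solidarity Surcharge: cap 43517.00 − YTD 41958.00 = 1559.00 subject; 1.78% × 1559.00 = 27.75
Pension Levy: 5.3% × 1809.00 = 95.88
Total: 16.41 + 27.75 + 95.88 = 140.04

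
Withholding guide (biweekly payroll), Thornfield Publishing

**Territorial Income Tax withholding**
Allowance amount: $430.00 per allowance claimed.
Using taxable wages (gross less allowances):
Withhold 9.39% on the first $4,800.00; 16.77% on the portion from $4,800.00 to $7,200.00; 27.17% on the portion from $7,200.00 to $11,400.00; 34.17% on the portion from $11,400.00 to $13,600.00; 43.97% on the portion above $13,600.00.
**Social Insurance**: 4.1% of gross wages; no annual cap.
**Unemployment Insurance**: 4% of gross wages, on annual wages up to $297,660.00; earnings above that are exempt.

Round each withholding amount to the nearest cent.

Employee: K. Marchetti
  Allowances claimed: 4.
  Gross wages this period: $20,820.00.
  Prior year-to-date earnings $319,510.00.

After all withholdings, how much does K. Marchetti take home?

$14,801.95

Territorial Income Tax: taxable = $20,820.00 − 4×$430.00 = $19,100.00
  $2,746.08 + 43.97% × ($19,100.00 − $13,600.00) = $2,746.08 + 43.97% × $5,500.00 = $5,164.43
Social Insurance: 4.1% × $20,820.00 = $853.62
Unemployment Insurance: YTD $319,510.00 ≥ cap $297,660.00 → $0.00
Total withheld: $5,164.43 + $853.62 + $0.00 = $6,018.05
Net pay: $20,820.00 − $6,018.05 = $14,801.95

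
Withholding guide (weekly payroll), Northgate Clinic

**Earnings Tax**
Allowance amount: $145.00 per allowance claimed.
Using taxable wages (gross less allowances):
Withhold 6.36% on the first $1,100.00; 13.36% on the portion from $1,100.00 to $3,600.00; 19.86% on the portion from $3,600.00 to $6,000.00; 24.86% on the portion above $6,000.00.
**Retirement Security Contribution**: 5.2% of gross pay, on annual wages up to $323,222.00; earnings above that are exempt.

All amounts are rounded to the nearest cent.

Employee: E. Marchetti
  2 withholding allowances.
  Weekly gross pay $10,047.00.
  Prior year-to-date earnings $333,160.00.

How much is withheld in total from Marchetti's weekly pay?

$1,814.59

Earnings Tax: taxable = $10,047.00 − 2×$145.00 = $9,757.00
  $880.60 + 24.86% × ($9,757.00 − $6,000.00) = $880.60 + 24.86% × $3,757.00 = $1,814.59
Retirement Security Contribution: YTD $333,160.00 ≥ cap $323,222.00 → $0.00
Total: $1,814.59 + $0.00 = $1,814.59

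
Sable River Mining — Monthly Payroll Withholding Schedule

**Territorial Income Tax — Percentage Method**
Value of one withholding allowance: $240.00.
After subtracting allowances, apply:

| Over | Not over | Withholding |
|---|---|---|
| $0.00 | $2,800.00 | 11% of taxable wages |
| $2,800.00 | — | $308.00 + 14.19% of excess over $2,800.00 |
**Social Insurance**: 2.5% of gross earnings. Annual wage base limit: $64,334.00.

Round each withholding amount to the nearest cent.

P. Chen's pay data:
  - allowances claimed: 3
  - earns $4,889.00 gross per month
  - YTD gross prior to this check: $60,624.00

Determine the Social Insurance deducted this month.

$92.75

Social Insurance: cap $64,334.00 − YTD $60,624.00 = $3,710.00 subject; 2.5% × $3,710.00 = $92.75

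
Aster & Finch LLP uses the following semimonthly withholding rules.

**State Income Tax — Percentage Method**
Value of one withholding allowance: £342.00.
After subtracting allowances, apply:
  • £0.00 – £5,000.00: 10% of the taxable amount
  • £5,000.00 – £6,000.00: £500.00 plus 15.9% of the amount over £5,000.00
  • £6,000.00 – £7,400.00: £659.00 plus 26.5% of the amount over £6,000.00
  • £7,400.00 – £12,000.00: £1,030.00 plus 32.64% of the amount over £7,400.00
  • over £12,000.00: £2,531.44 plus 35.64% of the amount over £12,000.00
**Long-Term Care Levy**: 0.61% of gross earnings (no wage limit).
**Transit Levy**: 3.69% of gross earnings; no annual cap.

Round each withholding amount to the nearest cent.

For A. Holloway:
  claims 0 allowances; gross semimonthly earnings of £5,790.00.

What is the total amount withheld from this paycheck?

State Income Tax: taxable = £5,790.00
  £500.00 + 15.9% × (£5,790.00 − £5,000.00) = £500.00 + 15.9% × £790.00 = £625.61
Long-Term Care Levy: 0.61% × £5,790.00 = £35.32
Transit Levy: 3.69% × £5,790.00 = £213.65
Total: £625.61 + £35.32 + £213.65 = £874.58

£874.58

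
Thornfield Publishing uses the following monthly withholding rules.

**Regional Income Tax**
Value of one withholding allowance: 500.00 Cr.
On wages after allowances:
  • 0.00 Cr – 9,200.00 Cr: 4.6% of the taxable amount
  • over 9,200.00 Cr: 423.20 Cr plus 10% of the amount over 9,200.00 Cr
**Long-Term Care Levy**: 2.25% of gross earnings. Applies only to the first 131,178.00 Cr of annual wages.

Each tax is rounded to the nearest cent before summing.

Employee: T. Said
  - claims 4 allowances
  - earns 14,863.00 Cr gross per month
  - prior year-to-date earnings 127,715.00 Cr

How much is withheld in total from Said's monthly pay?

867.42 Cr

Regional Income Tax: taxable = 14,863.00 Cr − 4×500.00 Cr = 12,863.00 Cr
  423.20 Cr + 10% × (12,863.00 Cr − 9,200.00 Cr) = 423.20 Cr + 10% × 3,663.00 Cr = 789.50 Cr
Long-Term Care Levy: cap 131,178.00 Cr − YTD 127,715.00 Cr = 3,463.00 Cr subject; 2.25% × 3,463.00 Cr = 77.92 Cr
Total: 789.50 Cr + 77.92 Cr = 867.42 Cr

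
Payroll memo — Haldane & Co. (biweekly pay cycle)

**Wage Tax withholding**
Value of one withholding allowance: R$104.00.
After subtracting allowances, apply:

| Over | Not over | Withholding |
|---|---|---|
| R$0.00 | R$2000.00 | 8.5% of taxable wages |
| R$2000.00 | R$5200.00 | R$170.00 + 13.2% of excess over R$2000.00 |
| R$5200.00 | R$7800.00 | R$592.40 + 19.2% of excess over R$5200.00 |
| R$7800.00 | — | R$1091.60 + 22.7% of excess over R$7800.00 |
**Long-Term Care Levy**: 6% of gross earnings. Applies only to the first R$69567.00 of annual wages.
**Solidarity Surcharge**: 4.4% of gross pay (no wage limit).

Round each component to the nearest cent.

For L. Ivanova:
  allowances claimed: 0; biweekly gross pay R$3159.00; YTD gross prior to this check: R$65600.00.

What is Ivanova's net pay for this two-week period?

R$2507.47

Wage Tax: taxable = R$3159.00
  R$170.00 + 13.2% × (R$3159.00 − R$2000.00) = R$170.00 + 13.2% × R$1159.00 = R$322.99
Long-Term Care Levy: 6% × R$3159.00 = R$189.54
Solidarity Surcharge: 4.4% × R$3159.00 = R$139.00
Total withheld: R$322.99 + R$189.54 + R$139.00 = R$651.53
Net pay: R$3159.00 − R$651.53 = R$2507.47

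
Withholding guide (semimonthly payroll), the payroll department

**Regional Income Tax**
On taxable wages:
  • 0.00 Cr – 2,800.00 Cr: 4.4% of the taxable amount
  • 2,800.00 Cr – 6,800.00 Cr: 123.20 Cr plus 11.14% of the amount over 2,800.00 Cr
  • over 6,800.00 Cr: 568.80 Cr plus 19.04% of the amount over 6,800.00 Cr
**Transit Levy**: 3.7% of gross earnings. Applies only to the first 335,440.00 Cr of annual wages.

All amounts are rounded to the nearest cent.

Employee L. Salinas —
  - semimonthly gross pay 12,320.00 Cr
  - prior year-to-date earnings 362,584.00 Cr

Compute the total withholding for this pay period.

Regional Income Tax: taxable = 12,320.00 Cr
  568.80 Cr + 19.04% × (12,320.00 Cr − 6,800.00 Cr) = 568.80 Cr + 19.04% × 5,520.00 Cr = 1,619.81 Cr
Transit Levy: YTD 362,584.00 Cr ≥ cap 335,440.00 Cr → 0.00 Cr
Total: 1,619.81 Cr + 0.00 Cr = 1,619.81 Cr

1,619.81 Cr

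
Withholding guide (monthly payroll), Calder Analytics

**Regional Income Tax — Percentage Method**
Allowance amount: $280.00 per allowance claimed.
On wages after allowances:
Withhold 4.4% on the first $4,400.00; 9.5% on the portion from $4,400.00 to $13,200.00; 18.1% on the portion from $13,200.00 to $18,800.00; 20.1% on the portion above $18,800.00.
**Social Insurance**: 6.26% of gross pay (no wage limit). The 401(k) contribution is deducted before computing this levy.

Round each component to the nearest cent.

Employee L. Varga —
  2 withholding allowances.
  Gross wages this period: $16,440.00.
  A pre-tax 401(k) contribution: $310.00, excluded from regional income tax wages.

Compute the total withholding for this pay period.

$2,468.31

Regional Income Tax: taxable = $16,440.00 − $310.00 − 2×$280.00 = $15,570.00
  $1,029.60 + 18.1% × ($15,570.00 − $13,200.00) = $1,029.60 + 18.1% × $2,370.00 = $1,458.57
Social Insurance: 6.26% × $16,130.00 = $1,009.74
Total: $1,458.57 + $1,009.74 = $2,468.31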